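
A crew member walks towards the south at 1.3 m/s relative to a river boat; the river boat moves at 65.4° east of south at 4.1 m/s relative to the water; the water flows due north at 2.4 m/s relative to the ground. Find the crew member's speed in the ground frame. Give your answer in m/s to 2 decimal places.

3.78 m/s

In east/north components (m/s): crew member relative to river boat = (0.000, -1.300); river boat relative to water = (3.728, -1.707); water relative to ground = (0.000, 2.400).
Sum = (3.728, -0.607) m/s.
Speed = |(3.728, -0.607)| = 3.777 m/s.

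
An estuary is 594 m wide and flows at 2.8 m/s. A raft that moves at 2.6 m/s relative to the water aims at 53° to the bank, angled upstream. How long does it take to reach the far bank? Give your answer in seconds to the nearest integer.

286 s

The component of the raft's velocity perpendicular to the bank is 2.6 × sin 53° = 2.076 m/s.
Only the cross-stream component determines the crossing time; the current contributes nothing perpendicular to the bank.
Time = 594 / 2.076 = 286.065 s.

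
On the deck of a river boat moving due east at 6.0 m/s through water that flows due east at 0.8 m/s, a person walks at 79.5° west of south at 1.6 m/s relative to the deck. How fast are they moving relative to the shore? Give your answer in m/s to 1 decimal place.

5.2 m/s

In east/north components (m/s): person relative to river boat = (-1.573, -0.292); river boat relative to water = (6.000, 0.000); water relative to ground = (0.800, 0.000).
Sum = (5.227, -0.292) m/s.
Speed = |(5.227, -0.292)| = 5.235 m/s.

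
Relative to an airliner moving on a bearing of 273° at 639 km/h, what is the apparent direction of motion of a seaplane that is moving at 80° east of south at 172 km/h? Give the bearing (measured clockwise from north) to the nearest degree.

Taking east as x and north as y: seaplane velocity = (169.387, -29.867) km/h; airliner velocity = (-638.124, 33.443) km/h.
Velocity of seaplane relative to airliner = (169.387, -29.867) − (-638.124, 33.443) = (807.511, -63.310) km/h.
Bearing = atan2(807.51, -63.31) = 94.48° clockwise from north.

094°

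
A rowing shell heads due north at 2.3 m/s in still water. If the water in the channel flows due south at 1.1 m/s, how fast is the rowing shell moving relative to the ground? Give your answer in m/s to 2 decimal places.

1.20 m/s

Taking east as x and north as y: velocity relative to the water = (0.000, 2.300) m/s; the water relative to ground = (0.000, -1.100) m/s.
Velocity relative to ground = (0.000, 2.300) + (0.000, -1.100) = (0.000, 1.200) m/s.
Speed = |(0.000, 1.200)| = 1.200 m/s.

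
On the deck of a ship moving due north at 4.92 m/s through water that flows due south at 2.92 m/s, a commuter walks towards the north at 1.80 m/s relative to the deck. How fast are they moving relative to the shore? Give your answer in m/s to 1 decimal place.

In east/north components (m/s): commuter relative to ship = (0.000, 1.800); ship relative to water = (0.000, 4.920); water relative to ground = (0.000, -2.920).
Sum = (0.000, 3.800) m/s.
Speed = |(0.000, 3.800)| = 3.800 m/s.

3.8 m/s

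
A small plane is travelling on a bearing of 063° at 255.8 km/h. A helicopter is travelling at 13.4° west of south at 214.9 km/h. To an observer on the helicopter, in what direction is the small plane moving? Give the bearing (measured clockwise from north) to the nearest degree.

Taking east as x and north as y: small plane velocity = (227.919, 116.131) km/h; helicopter velocity = (-49.803, -209.050) km/h.
Velocity of small plane relative to helicopter = (227.919, 116.131) − (-49.803, -209.050) = (277.722, 325.180) km/h.
Bearing = atan2(277.72, 325.18) = 40.50° clockwise from north.

040°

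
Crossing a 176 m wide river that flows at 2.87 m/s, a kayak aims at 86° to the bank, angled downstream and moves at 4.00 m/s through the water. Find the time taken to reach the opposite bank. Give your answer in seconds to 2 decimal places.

The component of the kayak's velocity perpendicular to the bank is 4.00 × sin 86° = 3.990 m/s.
The flow acts along the bank and has no component across it.
Time = 176 / 3.990 = 44.107 s.

44.11 s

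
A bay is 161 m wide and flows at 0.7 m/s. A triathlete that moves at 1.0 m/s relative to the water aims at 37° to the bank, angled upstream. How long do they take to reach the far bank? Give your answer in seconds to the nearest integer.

268 s

The component of the triathlete's velocity perpendicular to the bank is 1.0 × sin 37° = 0.602 m/s.
Only the cross-stream component determines the crossing time; the current contributes nothing perpendicular to the bank.
Time = 161 / 0.602 = 267.524 s.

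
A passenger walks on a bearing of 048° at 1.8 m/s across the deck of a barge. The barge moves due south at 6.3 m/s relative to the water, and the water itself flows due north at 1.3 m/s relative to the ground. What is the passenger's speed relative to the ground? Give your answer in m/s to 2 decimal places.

In east/north components (m/s): passenger relative to barge = (1.338, 1.204); barge relative to water = (0.000, -6.300); water relative to ground = (0.000, 1.300).
Sum = (1.338, -3.796) m/s.
Speed = |(1.338, -3.796)| = 4.024 m/s.

4.02 m/s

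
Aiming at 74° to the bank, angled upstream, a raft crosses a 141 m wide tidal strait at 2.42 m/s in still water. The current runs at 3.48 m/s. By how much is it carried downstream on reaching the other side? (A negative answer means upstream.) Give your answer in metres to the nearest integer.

171 m

Perpendicular speed = 2.326 m/s; crossing time = 141 / 2.326 = 60.612 s.
Net downstream speed = 2.813 m/s.
Drift = 2.813 × 60.612 = 170.500 m (downstream).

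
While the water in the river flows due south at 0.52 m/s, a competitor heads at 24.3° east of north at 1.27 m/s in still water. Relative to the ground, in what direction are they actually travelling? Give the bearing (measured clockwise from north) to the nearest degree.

039°

Taking east as x and north as y: velocity relative to the water = (0.523, 1.157) m/s; the water relative to ground = (0.000, -0.520) m/s.
Velocity relative to ground = (0.523, 1.157) + (0.000, -0.520) = (0.523, 0.637) m/s.
Bearing = atan2(0.52, 0.64) = 39.35° clockwise from north.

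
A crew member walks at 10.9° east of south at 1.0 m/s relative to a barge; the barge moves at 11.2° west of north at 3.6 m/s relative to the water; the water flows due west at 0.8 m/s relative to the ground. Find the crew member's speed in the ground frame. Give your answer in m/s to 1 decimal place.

2.9 m/s

In east/north components (m/s): crew member relative to barge = (0.189, -0.982); barge relative to water = (-0.699, 3.531); water relative to ground = (-0.800, 0.000).
Sum = (-1.310, 2.549) m/s.
Speed = |(-1.310, 2.549)| = 2.866 m/s.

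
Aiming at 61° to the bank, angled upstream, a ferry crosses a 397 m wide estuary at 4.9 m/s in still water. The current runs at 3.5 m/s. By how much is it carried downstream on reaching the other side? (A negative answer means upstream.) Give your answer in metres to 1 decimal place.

Perpendicular speed = 4.286 m/s; crossing time = 397 / 4.286 = 92.635 s.
Net downstream speed = 1.124 m/s.
Drift = 1.124 × 92.635 = 104.162 m (downstream).

104.2 m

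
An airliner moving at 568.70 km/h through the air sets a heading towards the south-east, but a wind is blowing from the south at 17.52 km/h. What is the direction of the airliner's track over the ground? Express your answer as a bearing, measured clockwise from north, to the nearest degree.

134°

Taking east as x and north as y: velocity relative to the air = (402.132, -402.132) km/h; the air relative to ground = (0.000, 17.520) km/h.
Velocity relative to ground = (402.132, -402.132) + (0.000, 17.520) = (402.132, -384.612) km/h.
Bearing = atan2(402.13, -384.61) = 133.72° clockwise from north.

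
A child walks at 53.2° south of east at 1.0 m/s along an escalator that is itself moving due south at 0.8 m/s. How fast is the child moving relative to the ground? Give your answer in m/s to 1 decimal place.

Taking east as x and north as y: escalator velocity = (0.000, -0.800) m/s; child velocity relative to escalator = (0.599, -0.801) m/s.
Velocity relative to ground = (0.000, -0.800) + (0.599, -0.801) = (0.599, -1.601) m/s.
Speed = |(0.599, -1.601)| = 1.709 m/s.

1.7 m/s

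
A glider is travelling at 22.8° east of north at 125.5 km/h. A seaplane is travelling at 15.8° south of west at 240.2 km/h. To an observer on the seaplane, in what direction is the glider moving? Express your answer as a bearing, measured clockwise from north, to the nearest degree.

057°

Taking east as x and north as y: glider velocity = (48.633, 115.694) km/h; seaplane velocity = (-231.125, -65.402) km/h.
Velocity of glider relative to seaplane = (48.633, 115.694) − (-231.125, -65.402) = (279.758, 181.096) km/h.
Bearing = atan2(279.76, 181.10) = 57.08° clockwise from north.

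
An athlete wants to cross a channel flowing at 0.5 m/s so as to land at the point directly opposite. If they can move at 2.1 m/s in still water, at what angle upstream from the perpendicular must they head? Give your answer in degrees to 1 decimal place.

To cancel the current, the upstream component of the athlete's velocity must equal the flow: 2.1 sin θ = 0.5.
sin θ = 0.5 / 2.1 = 0.2381.
θ = arcsin(0.2381) = 13.774°.

13.8°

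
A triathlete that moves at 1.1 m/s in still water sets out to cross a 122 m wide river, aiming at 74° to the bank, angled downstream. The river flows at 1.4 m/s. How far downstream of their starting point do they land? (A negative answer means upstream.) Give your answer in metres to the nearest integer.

197 m

Perpendicular speed = 1.057 m/s; crossing time = 122 / 1.057 = 115.379 s.
Net downstream speed = 1.703 m/s.
Drift = 1.703 × 115.379 = 196.513 m (downstream).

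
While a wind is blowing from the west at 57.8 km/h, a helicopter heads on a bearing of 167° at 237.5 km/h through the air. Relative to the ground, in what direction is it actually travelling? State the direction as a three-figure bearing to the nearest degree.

Taking east as x and north as y: velocity relative to the air = (53.426, -231.413) km/h; the air relative to ground = (57.800, 0.000) km/h.
Velocity relative to ground = (53.426, -231.413) + (57.800, 0.000) = (111.226, -231.413) km/h.
Bearing = atan2(111.23, -231.41) = 154.33° clockwise from north.

154°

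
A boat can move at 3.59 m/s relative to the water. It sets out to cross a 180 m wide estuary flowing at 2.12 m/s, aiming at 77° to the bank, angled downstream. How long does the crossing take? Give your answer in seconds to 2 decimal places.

51.46 s

The component of the boat's velocity perpendicular to the bank is 3.59 × sin 77° = 3.498 m/s.
The current is parallel to the bank, so it does not affect the crossing time.
Time = 180 / 3.498 = 51.458 s.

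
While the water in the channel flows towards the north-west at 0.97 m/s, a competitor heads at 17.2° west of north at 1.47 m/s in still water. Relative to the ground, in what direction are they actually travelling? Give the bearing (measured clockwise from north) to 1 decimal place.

Taking east as x and north as y: velocity relative to the water = (-0.435, 1.404) m/s; the water relative to ground = (-0.686, 0.686) m/s.
Velocity relative to ground = (-0.435, 1.404) + (-0.686, 0.686) = (-1.121, 2.090) m/s.
Bearing = atan2(-1.12, 2.09) = 331.80° clockwise from north.

331.8°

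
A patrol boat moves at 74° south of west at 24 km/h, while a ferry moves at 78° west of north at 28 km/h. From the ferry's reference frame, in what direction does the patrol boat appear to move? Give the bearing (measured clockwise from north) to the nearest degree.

144°

Taking east as x and north as y: patrol boat velocity = (-6.615, -23.070) km/h; ferry velocity = (-27.388, 5.822) km/h.
Velocity of patrol boat relative to ferry = (-6.615, -23.070) − (-27.388, 5.822) = (20.773, -28.892) km/h.
Bearing = atan2(20.77, -28.89) = 144.28° clockwise from north.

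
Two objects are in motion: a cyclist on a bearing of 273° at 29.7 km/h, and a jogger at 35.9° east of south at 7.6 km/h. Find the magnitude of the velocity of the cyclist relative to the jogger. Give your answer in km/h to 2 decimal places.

34.98 km/h

Taking east as x and north as y: cyclist velocity = (-29.659, 1.554) km/h; jogger velocity = (4.456, -6.156) km/h.
Velocity of cyclist relative to jogger = (-29.659, 1.554) − (4.456, -6.156) = (-34.116, 7.711) km/h.
Magnitude = |(-34.116, 7.711)| = 34.976 km/h.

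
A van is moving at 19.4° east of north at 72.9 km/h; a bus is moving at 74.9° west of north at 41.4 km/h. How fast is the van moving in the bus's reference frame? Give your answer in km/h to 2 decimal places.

Taking east as x and north as y: van velocity = (24.215, 68.761) km/h; bus velocity = (-39.971, 10.785) km/h.
Velocity of van relative to bus = (24.215, 68.761) − (-39.971, 10.785) = (64.185, 57.976) km/h.
Magnitude = |(64.185, 57.976)| = 86.492 km/h.

86.49 km/h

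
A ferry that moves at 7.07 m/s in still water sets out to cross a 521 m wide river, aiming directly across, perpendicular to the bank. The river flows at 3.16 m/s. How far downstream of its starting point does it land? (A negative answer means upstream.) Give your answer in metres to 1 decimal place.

232.9 m

Perpendicular speed = 7.070 m/s; crossing time = 521 / 7.070 = 73.692 s.
Net downstream speed = 3.160 m/s.
Drift = 3.160 × 73.692 = 232.866 m (downstream).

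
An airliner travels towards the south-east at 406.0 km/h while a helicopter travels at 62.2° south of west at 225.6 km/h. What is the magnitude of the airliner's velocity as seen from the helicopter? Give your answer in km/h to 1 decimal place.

401.9 km/h

Taking east as x and north as y: airliner velocity = (287.085, -287.085) km/h; helicopter velocity = (-105.217, -199.561) km/h.
Velocity of airliner relative to helicopter = (287.085, -287.085) − (-105.217, -199.561) = (392.302, -87.524) km/h.
Magnitude = |(392.302, -87.524)| = 401.947 km/h.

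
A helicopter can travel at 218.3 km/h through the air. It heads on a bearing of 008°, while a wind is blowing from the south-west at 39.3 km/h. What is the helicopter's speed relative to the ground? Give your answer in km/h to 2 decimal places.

250.80 km/h

Taking east as x and north as y: velocity relative to the air = (30.381, 216.176) km/h; the air relative to ground = (27.789, 27.789) km/h.
Velocity relative to ground = (30.381, 216.176) + (27.789, 27.789) = (58.171, 243.965) km/h.
Speed = |(58.171, 243.965)| = 250.804 km/h.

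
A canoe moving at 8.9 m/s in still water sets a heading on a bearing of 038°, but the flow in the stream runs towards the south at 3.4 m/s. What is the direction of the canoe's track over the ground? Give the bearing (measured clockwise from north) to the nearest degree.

057°

Taking east as x and north as y: velocity relative to the water = (5.479, 7.013) m/s; the water relative to ground = (0.000, -3.400) m/s.
Velocity relative to ground = (5.479, 7.013) + (0.000, -3.400) = (5.479, 3.613) m/s.
Bearing = atan2(5.48, 3.61) = 56.60° clockwise from north.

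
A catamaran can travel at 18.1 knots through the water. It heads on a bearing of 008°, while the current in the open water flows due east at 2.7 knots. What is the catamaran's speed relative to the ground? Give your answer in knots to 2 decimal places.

18.67 knots

Taking east as x and north as y: velocity relative to the water = (2.519, 17.924) knots; the water relative to ground = (2.700, 0.000) knots.
Velocity relative to ground = (2.519, 17.924) + (2.700, 0.000) = (5.219, 17.924) knots.
Speed = |(5.219, 17.924)| = 18.668 knots.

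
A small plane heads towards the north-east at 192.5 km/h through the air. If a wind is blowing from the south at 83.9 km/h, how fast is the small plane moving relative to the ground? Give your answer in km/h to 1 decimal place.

258.7 km/h

Taking east as x and north as y: velocity relative to the air = (136.118, 136.118) km/h; the air relative to ground = (0.000, 83.900) km/h.
Velocity relative to ground = (136.118, 136.118) + (0.000, 83.900) = (136.118, 220.018) km/h.
Speed = |(136.118, 220.018)| = 258.720 km/h.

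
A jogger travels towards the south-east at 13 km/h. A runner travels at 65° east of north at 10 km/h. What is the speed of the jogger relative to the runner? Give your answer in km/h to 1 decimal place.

13.4 km/h

Taking east as x and north as y: jogger velocity = (9.192, -9.192) km/h; runner velocity = (9.063, 4.226) km/h.
Velocity of jogger relative to runner = (9.192, -9.192) − (9.063, 4.226) = (0.129, -13.419) km/h.
Magnitude = |(0.129, -13.419)| = 13.419 km/h.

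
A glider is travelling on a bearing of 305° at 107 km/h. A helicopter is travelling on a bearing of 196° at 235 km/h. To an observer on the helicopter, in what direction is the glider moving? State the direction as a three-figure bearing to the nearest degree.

Taking east as x and north as y: glider velocity = (-87.649, 61.373) km/h; helicopter velocity = (-64.775, -225.896) km/h.
Velocity of glider relative to helicopter = (-87.649, 61.373) − (-64.775, -225.896) = (-22.874, 287.269) km/h.
Bearing = atan2(-22.87, 287.27) = 355.45° clockwise from north.

355°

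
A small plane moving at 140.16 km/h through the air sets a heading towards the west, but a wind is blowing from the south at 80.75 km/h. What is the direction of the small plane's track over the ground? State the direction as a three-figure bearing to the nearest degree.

Taking east as x and north as y: velocity relative to the air = (-140.160, 0.000) km/h; the air relative to ground = (0.000, 80.750) km/h.
Velocity relative to ground = (-140.160, 0.000) + (0.000, 80.750) = (-140.160, 80.750) km/h.
Bearing = atan2(-140.16, 80.75) = 299.95° clockwise from north.

300°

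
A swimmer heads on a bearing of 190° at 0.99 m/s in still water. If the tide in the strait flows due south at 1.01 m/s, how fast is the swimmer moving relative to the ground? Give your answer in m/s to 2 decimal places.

1.99 m/s

Taking east as x and north as y: velocity relative to the water = (-0.172, -0.975) m/s; the water relative to ground = (0.000, -1.010) m/s.
Velocity relative to ground = (-0.172, -0.975) + (0.000, -1.010) = (-0.172, -1.985) m/s.
Speed = |(-0.172, -1.985)| = 1.992 m/s.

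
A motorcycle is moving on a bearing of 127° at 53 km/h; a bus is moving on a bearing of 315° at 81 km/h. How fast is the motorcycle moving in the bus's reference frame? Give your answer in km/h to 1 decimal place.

Taking east as x and north as y: motorcycle velocity = (42.328, -31.896) km/h; bus velocity = (-57.276, 57.276) km/h.
Velocity of motorcycle relative to bus = (42.328, -31.896) − (-57.276, 57.276) = (99.603, -89.172) km/h.
Magnitude = |(99.603, -89.172)| = 133.688 km/h.

133.7 km/h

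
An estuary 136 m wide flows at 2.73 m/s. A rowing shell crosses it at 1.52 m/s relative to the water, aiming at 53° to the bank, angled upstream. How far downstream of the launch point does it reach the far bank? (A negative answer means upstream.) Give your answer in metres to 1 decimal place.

203.4 m

Perpendicular speed = 1.214 m/s; crossing time = 136 / 1.214 = 112.033 s.
Net downstream speed = 1.815 m/s.
Drift = 1.815 × 112.033 = 203.367 m (downstream).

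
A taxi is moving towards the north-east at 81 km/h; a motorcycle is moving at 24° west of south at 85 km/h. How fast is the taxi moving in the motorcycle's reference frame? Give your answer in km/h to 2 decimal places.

Taking east as x and north as y: taxi velocity = (57.276, 57.276) km/h; motorcycle velocity = (-34.573, -77.651) km/h.
Velocity of taxi relative to motorcycle = (57.276, 57.276) − (-34.573, -77.651) = (91.848, 134.927) km/h.
Magnitude = |(91.848, 134.927)| = 163.222 km/h.

163.22 km/h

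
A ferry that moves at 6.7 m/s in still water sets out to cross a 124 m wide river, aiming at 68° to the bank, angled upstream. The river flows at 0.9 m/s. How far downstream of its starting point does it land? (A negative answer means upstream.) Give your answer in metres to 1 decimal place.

Perpendicular speed = 6.212 m/s; crossing time = 124 / 6.212 = 19.961 s.
Net downstream speed = -1.610 m/s.
Drift = -1.610 × 19.961 = -32.134 m (upstream).

-32.1 m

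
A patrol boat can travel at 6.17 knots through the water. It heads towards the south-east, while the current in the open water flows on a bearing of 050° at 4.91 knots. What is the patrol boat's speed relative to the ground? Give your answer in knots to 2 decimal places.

Taking east as x and north as y: velocity relative to the water = (4.363, -4.363) knots; the water relative to ground = (3.761, 3.156) knots.
Velocity relative to ground = (4.363, -4.363) + (3.761, 3.156) = (8.124, -1.207) knots.
Speed = |(8.124, -1.207)| = 8.213 knots.

8.21 knots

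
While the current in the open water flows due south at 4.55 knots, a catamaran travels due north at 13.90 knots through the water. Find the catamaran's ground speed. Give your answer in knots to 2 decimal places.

9.35 knots

Taking east as x and north as y: velocity relative to the water = (0.000, 13.900) knots; the water relative to ground = (0.000, -4.550) knots.
Velocity relative to ground = (0.000, 13.900) + (0.000, -4.550) = (0.000, 9.350) knots.
Speed = |(0.000, 9.350)| = 9.350 knots.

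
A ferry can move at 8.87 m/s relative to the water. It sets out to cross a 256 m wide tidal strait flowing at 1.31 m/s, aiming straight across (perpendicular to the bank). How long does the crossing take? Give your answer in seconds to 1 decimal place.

The component of the ferry's velocity perpendicular to the bank is 8.87 m/s.
The current is parallel to the bank, so it does not affect the crossing time.
Time = 256 / 8.870 = 28.861 s.

28.9 s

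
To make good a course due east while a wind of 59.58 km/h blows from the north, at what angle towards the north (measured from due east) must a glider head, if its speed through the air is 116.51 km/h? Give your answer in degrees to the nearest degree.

31°

The wind pushes perpendicular to the desired track; the heading must have a component into the wind equal to 59.58 km/h: 116.51 sin θ = 59.58.
sin θ = 0.5114, so θ = 30.755°.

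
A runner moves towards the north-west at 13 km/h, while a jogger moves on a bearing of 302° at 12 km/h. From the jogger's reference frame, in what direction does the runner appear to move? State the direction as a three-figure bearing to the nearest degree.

Taking east as x and north as y: runner velocity = (-9.192, 9.192) km/h; jogger velocity = (-10.177, 6.359) km/h.
Velocity of runner relative to jogger = (-9.192, 9.192) − (-10.177, 6.359) = (0.984, 2.833) km/h.
Bearing = atan2(0.98, 2.83) = 19.16° clockwise from north.

019°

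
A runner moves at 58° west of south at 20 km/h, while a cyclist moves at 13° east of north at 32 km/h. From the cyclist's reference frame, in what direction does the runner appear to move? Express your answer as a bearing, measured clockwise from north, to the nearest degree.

Taking east as x and north as y: runner velocity = (-16.961, -10.598) km/h; cyclist velocity = (7.198, 31.180) km/h.
Velocity of runner relative to cyclist = (-16.961, -10.598) − (7.198, 31.180) = (-24.159, -41.778) km/h.
Bearing = atan2(-24.16, -41.78) = 210.04° clockwise from north.

210°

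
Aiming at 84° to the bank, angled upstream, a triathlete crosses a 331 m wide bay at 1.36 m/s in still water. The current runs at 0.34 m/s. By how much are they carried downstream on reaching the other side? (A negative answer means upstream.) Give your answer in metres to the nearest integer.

48 m

Perpendicular speed = 1.353 m/s; crossing time = 331 / 1.353 = 244.723 s.
Net downstream speed = 0.198 m/s.
Drift = 0.198 × 244.723 = 48.416 m (downstream).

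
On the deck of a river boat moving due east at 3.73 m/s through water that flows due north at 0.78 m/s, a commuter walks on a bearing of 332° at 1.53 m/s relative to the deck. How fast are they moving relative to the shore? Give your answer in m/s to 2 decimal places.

3.69 m/s

In east/north components (m/s): commuter relative to river boat = (-0.718, 1.351); river boat relative to water = (3.730, 0.000); water relative to ground = (0.000, 0.780).
Sum = (3.012, 2.131) m/s.
Speed = |(3.012, 2.131)| = 3.689 m/s.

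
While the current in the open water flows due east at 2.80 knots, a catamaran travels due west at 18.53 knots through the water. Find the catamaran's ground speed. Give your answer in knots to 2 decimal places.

Taking east as x and north as y: velocity relative to the water = (-18.530, 0.000) knots; the water relative to ground = (2.800, 0.000) knots.
Velocity relative to ground = (-18.530, 0.000) + (2.800, 0.000) = (-15.730, 0.000) knots.
Speed = |(-15.730, 0.000)| = 15.730 knots.

15.73 knots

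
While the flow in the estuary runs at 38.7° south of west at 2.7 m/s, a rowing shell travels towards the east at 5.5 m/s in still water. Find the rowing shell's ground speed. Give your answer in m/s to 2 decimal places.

3.79 m/s

Taking east as x and north as y: velocity relative to the water = (5.500, 0.000) m/s; the water relative to ground = (-2.107, -1.688) m/s.
Velocity relative to ground = (5.500, 0.000) + (-2.107, -1.688) = (3.393, -1.688) m/s.
Speed = |(3.393, -1.688)| = 3.790 m/s.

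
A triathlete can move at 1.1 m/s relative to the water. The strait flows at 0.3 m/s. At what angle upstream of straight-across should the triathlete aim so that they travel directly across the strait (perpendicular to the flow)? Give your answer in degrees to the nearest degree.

16°

To cancel the current, the upstream component of the triathlete's velocity must equal the flow: 1.1 sin θ = 0.3.
sin θ = 0.3 / 1.1 = 0.2727.
θ = arcsin(0.2727) = 15.827°.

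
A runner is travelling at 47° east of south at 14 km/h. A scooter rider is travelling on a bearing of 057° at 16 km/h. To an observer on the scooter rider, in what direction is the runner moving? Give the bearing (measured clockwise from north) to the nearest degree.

Taking east as x and north as y: runner velocity = (10.239, -9.548) km/h; scooter rider velocity = (13.419, 8.714) km/h.
Velocity of runner relative to scooter rider = (10.239, -9.548) − (13.419, 8.714) = (-3.180, -18.262) km/h.
Bearing = atan2(-3.18, -18.26) = 189.88° clockwise from north.

190°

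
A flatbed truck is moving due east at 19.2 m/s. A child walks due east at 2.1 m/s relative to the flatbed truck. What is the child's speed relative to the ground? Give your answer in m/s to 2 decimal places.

21.30 m/s

Taking east as x and north as y: flatbed truck velocity = (19.200, 0.000) m/s; child velocity relative to flatbed truck = (2.100, 0.000) m/s.
Velocity relative to ground = (19.200, 0.000) + (2.100, 0.000) = (21.300, 0.000) m/s.
Speed = |(21.300, 0.000)| = 21.300 m/s.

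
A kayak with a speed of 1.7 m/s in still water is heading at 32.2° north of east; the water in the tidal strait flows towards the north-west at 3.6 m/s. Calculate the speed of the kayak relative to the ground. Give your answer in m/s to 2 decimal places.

Taking east as x and north as y: velocity relative to the water = (1.439, 0.906) m/s; the water relative to ground = (-2.546, 2.546) m/s.
Velocity relative to ground = (1.439, 0.906) + (-2.546, 2.546) = (-1.107, 3.451) m/s.
Speed = |(-1.107, 3.451)| = 3.625 m/s.

3.62 m/s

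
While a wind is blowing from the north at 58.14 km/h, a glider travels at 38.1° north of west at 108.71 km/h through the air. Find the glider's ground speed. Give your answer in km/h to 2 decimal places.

Taking east as x and north as y: velocity relative to the air = (-85.548, 67.078) km/h; the air relative to ground = (0.000, -58.140) km/h.
Velocity relative to ground = (-85.548, 67.078) + (0.000, -58.140) = (-85.548, 8.938) km/h.
Speed = |(-85.548, 8.938)| = 86.013 km/h.

86.01 km/h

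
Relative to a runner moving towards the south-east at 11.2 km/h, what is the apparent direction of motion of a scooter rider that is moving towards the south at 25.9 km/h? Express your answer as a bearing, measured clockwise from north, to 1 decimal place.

203.8°

Taking east as x and north as y: scooter rider velocity = (0.000, -25.900) km/h; runner velocity = (7.920, -7.920) km/h.
Velocity of scooter rider relative to runner = (0.000, -25.900) − (7.920, -7.920) = (-7.920, -17.980) km/h.
Bearing = atan2(-7.92, -17.98) = 203.77° clockwise from north.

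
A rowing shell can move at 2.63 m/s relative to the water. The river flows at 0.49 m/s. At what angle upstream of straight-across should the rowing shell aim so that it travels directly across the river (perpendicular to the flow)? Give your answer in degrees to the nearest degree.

To cancel the current, the upstream component of the rowing shell's velocity must equal the flow: 2.63 sin θ = 0.49.
sin θ = 0.49 / 2.63 = 0.1863.
θ = arcsin(0.1863) = 10.738°.

11°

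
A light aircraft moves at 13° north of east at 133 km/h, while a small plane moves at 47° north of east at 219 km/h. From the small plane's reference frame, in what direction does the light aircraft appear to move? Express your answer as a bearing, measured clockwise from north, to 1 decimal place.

Taking east as x and north as y: light aircraft velocity = (129.591, 29.918) km/h; small plane velocity = (149.358, 160.166) km/h.
Velocity of light aircraft relative to small plane = (129.591, 29.918) − (149.358, 160.166) = (-19.766, -130.248) km/h.
Bearing = atan2(-19.77, -130.25) = 188.63° clockwise from north.

188.6°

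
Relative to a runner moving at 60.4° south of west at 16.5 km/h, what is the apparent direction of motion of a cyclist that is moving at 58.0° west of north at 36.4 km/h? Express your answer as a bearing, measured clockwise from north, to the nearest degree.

Taking east as x and north as y: cyclist velocity = (-30.869, 19.289) km/h; runner velocity = (-8.150, -14.347) km/h.
Velocity of cyclist relative to runner = (-30.869, 19.289) − (-8.150, -14.347) = (-22.719, 33.636) km/h.
Bearing = atan2(-22.72, 33.64) = 325.96° clockwise from north.

326°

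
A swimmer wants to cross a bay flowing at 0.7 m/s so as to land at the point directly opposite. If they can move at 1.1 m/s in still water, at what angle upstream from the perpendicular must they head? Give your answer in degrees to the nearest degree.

To cancel the current, the upstream component of the swimmer's velocity must equal the flow: 1.1 sin θ = 0.7.
sin θ = 0.7 / 1.1 = 0.6364.
θ = arcsin(0.6364) = 39.521°.

40°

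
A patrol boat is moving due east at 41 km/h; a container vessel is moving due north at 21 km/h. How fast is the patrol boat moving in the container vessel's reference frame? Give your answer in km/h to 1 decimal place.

46.1 km/h

Taking east as x and north as y: patrol boat velocity = (41.000, 0.000) km/h; container vessel velocity = (0.000, 21.000) km/h.
Velocity of patrol boat relative to container vessel = (41.000, 0.000) − (0.000, 21.000) = (41.000, -21.000) km/h.
Magnitude = |(41.000, -21.000)| = 46.065 km/h.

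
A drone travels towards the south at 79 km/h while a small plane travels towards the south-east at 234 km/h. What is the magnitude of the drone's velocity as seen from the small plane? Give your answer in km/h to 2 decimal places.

186.69 km/h

Taking east as x and north as y: drone velocity = (0.000, -79.000) km/h; small plane velocity = (165.463, -165.463) km/h.
Velocity of drone relative to small plane = (0.000, -79.000) − (165.463, -165.463) = (-165.463, 86.463) km/h.
Magnitude = |(-165.463, 86.463)| = 186.692 km/h.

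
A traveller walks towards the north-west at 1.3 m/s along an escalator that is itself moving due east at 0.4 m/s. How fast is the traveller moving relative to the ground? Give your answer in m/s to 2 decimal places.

Taking east as x and north as y: escalator velocity = (0.400, 0.000) m/s; traveller velocity relative to escalator = (-0.919, 0.919) m/s.
Velocity relative to ground = (0.400, 0.000) + (-0.919, 0.919) = (-0.519, 0.919) m/s.
Speed = |(-0.519, 0.919)| = 1.056 m/s.

1.06 m/s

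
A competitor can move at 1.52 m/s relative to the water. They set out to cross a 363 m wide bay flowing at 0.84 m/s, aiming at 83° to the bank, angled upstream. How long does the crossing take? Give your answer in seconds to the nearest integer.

The component of the competitor's velocity perpendicular to the bank is 1.52 × sin 83° = 1.509 m/s.
The flow acts along the bank and has no component across it.
Time = 363 / 1.509 = 240.609 s.

241 s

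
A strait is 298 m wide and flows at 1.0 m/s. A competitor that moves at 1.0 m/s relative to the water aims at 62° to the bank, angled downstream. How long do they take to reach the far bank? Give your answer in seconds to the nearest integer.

338 s

The component of the competitor's velocity perpendicular to the bank is 1.0 × sin 62° = 0.883 m/s.
Only the cross-stream component determines the crossing time; the current contributes nothing perpendicular to the bank.
Time = 298 / 0.883 = 337.506 s.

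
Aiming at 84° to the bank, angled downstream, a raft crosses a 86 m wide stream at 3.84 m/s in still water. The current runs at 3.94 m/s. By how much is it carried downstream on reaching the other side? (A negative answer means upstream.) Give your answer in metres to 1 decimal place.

97.8 m

Perpendicular speed = 3.819 m/s; crossing time = 86 / 3.819 = 22.519 s.
Net downstream speed = 4.341 m/s.
Drift = 4.341 × 22.519 = 97.765 m (downstream).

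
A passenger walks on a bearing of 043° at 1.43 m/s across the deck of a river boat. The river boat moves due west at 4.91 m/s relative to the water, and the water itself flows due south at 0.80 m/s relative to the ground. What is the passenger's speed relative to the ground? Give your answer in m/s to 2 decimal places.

In east/north components (m/s): passenger relative to river boat = (0.975, 1.046); river boat relative to water = (-4.910, 0.000); water relative to ground = (0.000, -0.800).
Sum = (-3.935, 0.246) m/s.
Speed = |(-3.935, 0.246)| = 3.942 m/s.

3.94 m/s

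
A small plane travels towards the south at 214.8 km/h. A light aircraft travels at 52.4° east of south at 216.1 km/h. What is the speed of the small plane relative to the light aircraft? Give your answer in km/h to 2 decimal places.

Taking east as x and north as y: small plane velocity = (0.000, -214.800) km/h; light aircraft velocity = (171.214, -131.852) km/h.
Velocity of small plane relative to light aircraft = (0.000, -214.800) − (171.214, -131.852) = (-171.214, -82.948) km/h.
Magnitude = |(-171.214, -82.948)| = 190.248 km/h.

190.25 km/h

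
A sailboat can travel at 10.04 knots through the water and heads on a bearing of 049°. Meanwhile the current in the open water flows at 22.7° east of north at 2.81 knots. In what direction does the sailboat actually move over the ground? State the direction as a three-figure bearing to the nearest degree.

043°

Taking east as x and north as y: velocity relative to the water = (7.577, 6.587) knots; the water relative to ground = (1.084, 2.592) knots.
Velocity relative to ground = (7.577, 6.587) + (1.084, 2.592) = (8.662, 9.179) knots.
Bearing = atan2(8.66, 9.18) = 43.34° clockwise from north.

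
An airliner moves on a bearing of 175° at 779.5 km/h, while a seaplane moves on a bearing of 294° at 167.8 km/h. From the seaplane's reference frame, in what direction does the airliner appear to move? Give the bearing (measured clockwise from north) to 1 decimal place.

Taking east as x and north as y: airliner velocity = (67.938, -776.534) km/h; seaplane velocity = (-153.293, 68.250) km/h.
Velocity of airliner relative to seaplane = (67.938, -776.534) − (-153.293, 68.250) = (221.231, -844.784) km/h.
Bearing = atan2(221.23, -844.78) = 165.33° clockwise from north.

165.3°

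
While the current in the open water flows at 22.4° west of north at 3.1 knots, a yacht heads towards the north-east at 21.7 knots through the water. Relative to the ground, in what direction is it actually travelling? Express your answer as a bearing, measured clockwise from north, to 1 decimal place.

Taking east as x and north as y: velocity relative to the water = (15.344, 15.344) knots; the water relative to ground = (-1.181, 2.866) knots.
Velocity relative to ground = (15.344, 15.344) + (-1.181, 2.866) = (14.163, 18.210) knots.
Bearing = atan2(14.16, 18.21) = 37.87° clockwise from north.

037.9°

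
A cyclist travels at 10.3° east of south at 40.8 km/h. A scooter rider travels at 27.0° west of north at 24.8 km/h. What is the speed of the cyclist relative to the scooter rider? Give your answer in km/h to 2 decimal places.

Taking east as x and north as y: cyclist velocity = (7.295, -40.143) km/h; scooter rider velocity = (-11.259, 22.097) km/h.
Velocity of cyclist relative to scooter rider = (7.295, -40.143) − (-11.259, 22.097) = (18.554, -62.239) km/h.
Magnitude = |(18.554, -62.239)| = 64.946 km/h.

64.95 km/h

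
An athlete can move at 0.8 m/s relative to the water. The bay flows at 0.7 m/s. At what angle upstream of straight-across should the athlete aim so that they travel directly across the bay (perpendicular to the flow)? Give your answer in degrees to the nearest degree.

61°

To cancel the current, the upstream component of the athlete's velocity must equal the flow: 0.8 sin θ = 0.7.
sin θ = 0.7 / 0.8 = 0.8750.
θ = arcsin(0.8750) = 61.045°.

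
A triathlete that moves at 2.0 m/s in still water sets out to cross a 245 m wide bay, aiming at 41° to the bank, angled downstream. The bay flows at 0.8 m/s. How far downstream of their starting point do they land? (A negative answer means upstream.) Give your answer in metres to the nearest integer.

Perpendicular speed = 1.312 m/s; crossing time = 245 / 1.312 = 186.721 s.
Net downstream speed = 2.309 m/s.
Drift = 2.309 × 186.721 = 431.217 m (downstream).

431 m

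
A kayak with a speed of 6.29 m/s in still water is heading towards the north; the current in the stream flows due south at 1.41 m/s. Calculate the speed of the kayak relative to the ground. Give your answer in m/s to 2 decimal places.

4.88 m/s

Taking east as x and north as y: velocity relative to the water = (0.000, 6.290) m/s; the water relative to ground = (0.000, -1.410) m/s.
Velocity relative to ground = (0.000, 6.290) + (0.000, -1.410) = (0.000, 4.880) m/s.
Speed = |(0.000, 4.880)| = 4.880 m/s.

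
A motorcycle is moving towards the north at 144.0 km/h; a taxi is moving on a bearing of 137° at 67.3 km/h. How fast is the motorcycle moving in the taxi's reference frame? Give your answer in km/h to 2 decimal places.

198.60 km/h

Taking east as x and north as y: motorcycle velocity = (0.000, 144.000) km/h; taxi velocity = (45.898, -49.220) km/h.
Velocity of motorcycle relative to taxi = (0.000, 144.000) − (45.898, -49.220) = (-45.898, 193.220) km/h.
Magnitude = |(-45.898, 193.220)| = 198.597 km/h.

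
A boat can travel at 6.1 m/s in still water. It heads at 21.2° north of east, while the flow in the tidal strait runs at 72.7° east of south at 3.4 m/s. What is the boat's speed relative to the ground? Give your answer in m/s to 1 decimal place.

Taking east as x and north as y: velocity relative to the water = (5.687, 2.206) m/s; the water relative to ground = (3.246, -1.011) m/s.
Velocity relative to ground = (5.687, 2.206) + (3.246, -1.011) = (8.933, 1.195) m/s.
Speed = |(8.933, 1.195)| = 9.013 m/s.

9.0 m/s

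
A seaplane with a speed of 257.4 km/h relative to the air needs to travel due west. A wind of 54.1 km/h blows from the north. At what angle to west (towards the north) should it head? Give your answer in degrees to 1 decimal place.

The wind pushes perpendicular to the desired track; the heading must have a component into the wind equal to 54.1 km/h: 257.4 sin θ = 54.1.
sin θ = 0.2102, so θ = 12.133°.

12.1°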